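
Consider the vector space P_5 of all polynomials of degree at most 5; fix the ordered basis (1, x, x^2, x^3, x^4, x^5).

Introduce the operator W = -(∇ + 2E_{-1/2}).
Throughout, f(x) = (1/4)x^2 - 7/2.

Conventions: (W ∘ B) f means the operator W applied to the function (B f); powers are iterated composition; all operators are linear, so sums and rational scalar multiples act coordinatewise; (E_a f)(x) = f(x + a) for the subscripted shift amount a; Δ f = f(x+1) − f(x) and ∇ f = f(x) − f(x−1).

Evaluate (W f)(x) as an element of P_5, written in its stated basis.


∇ f = (1/2)x - 1/4
E_{-1/2} f = (1/4)x^2 - (1/4)x - 55/16
(2E_{-1/2}) f = (1/2)x^2 - (1/2)x - 55/8
(∇ + 2E_{-1/2}) f = (1/2)x^2 - 57/8
(-(∇ + 2E_{-1/2})) f = -(1/2)x^2 + 57/8

g(x) = -(1/2)x^2 + 57/8


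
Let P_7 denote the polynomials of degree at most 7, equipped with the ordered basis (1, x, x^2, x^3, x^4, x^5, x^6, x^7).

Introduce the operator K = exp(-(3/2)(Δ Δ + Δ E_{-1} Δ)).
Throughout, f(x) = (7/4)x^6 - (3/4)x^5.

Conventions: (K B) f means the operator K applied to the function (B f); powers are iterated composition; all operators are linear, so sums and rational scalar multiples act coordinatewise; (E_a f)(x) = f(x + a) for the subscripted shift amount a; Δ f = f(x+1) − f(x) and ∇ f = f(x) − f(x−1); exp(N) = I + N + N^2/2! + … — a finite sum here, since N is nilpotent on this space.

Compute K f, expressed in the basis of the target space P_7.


order-1 term: -(315/2)x^4 - 270x^3 - (1125/2)x^2 - (765/2)x - 537/4
order-2 term: 2835x^2 + 5265x + 9585/2
order-3 term: -5670
the series for exp(-(3/2)(Δ Δ + Δ E_{-1} Δ)) f terminates at order 3
exp(-(3/2)(Δ Δ + Δ E_{-1} Δ)) f = (7/4)x^6 - (3/4)x^5 - (315/2)x^4 - 270x^3 + (4545/2)x^2 + (9765/2)x - 4047/4

g(x) = (7/4)x^6 - (3/4)x^5 - (315/2)x^4 - 270x^3 + (4545/2)x^2 + (9765/2)x - 4047/4


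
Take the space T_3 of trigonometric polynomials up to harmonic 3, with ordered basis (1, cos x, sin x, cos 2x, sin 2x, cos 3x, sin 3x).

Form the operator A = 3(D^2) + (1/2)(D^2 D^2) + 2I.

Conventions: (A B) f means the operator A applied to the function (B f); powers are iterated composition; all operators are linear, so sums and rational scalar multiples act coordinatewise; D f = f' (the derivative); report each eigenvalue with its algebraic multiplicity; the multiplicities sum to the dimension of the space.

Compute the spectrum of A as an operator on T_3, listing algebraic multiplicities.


λ = -2 (multiplicity 2), λ = -1/2 (multiplicity 2), λ = 2 (multiplicity 1), λ = 31/2 (multiplicity 2)

image of 1: 2
image of cos x: -(1/2)cos x
image of sin x: -(1/2)sin x
image of cos 2x: -2cos 2x
image of sin 2x: -2sin 2x
image of cos 3x: (31/2)cos 3x
image of sin 3x: (31/2)sin 3x
the matrix is diagonal; its diagonal is (2, -1/2, -1/2, -2, -2, 31/2, 31/2)
for a triangular matrix the eigenvalues are the diagonal entries, with algebraic multiplicity their repetition count


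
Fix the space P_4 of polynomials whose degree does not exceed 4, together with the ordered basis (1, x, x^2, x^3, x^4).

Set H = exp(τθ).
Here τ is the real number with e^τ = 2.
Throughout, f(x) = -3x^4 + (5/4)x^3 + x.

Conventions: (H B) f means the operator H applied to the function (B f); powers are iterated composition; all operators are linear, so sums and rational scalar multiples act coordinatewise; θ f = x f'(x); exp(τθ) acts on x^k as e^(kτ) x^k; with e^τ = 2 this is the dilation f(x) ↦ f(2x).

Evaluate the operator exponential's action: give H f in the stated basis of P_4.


exp(τθ) x^k = e^(kτ) x^k; with e^τ = 2 this sends x^k to 2^k x^k
x ↦ 2 x
x^3 ↦ 8 x^3
x^4 ↦ 16 x^4
applying this coordinatewise to f: exp(τθ) f = -48x^4 + 10x^3 + 2x

the image equals g(x) = -48x^4 + 10x^3 + 2x


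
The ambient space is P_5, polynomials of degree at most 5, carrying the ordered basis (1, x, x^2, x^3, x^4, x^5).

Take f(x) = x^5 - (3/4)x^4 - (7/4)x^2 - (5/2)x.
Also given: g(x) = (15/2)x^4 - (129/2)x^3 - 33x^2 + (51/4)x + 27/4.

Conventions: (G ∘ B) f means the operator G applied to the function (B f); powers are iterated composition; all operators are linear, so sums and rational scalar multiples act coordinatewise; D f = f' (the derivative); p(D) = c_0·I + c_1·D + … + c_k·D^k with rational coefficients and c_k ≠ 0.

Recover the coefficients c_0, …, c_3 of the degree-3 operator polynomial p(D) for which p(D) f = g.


D^0 f = x^5 - (3/4)x^4 - (7/4)x^2 - (5/2)x
D^1 f = 5x^4 - 3x^3 - (7/2)x - 5/2
D^2 f = 20x^3 - 9x^2 - 7/2
D^3 f = 60x^2 - 18x
matching coefficients of g against c_0 f + c_1 Df + … from the top degree down determines the c_i
solution: c_0 = 0, c_1 = 3/2, c_2 = -3, c_3 = -1

c_0 = 0, c_1 = 3/2, c_2 = -3, c_3 = -1


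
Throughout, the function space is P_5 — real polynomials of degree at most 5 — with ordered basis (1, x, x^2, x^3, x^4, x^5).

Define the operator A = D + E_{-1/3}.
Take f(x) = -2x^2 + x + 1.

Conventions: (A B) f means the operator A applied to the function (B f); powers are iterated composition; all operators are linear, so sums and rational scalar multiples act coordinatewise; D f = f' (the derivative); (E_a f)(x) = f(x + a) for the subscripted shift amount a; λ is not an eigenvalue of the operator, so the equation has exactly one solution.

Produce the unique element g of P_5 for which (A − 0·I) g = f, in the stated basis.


g(x) = -2x^2 + (11/3)x - 11/9

write g with unknown coordinates in the stated basis and equate coefficients in (A − 0·I) g = f
solving from the highest basis element down gives g = -2x^2 + (11/3)x - 11/9
check: A g = -2x^2 + x + 1
so A g − 0·g = -2x^2 + x + 1 = f ✓


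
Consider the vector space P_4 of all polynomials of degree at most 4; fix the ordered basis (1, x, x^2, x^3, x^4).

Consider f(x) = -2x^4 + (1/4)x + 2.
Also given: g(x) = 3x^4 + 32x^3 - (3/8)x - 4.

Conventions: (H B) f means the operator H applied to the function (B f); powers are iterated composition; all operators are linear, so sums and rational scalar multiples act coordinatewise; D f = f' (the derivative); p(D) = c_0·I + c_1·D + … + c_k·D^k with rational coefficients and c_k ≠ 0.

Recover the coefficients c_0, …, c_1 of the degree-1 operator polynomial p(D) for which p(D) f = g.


c_0 = -3/2, c_1 = -4

D^0 f = -2x^4 + (1/4)x + 2
D^1 f = -8x^3 + 1/4
matching coefficients of g against c_0 f + c_1 Df + … from the top degree down determines the c_i
solution: c_0 = -3/2, c_1 = -4


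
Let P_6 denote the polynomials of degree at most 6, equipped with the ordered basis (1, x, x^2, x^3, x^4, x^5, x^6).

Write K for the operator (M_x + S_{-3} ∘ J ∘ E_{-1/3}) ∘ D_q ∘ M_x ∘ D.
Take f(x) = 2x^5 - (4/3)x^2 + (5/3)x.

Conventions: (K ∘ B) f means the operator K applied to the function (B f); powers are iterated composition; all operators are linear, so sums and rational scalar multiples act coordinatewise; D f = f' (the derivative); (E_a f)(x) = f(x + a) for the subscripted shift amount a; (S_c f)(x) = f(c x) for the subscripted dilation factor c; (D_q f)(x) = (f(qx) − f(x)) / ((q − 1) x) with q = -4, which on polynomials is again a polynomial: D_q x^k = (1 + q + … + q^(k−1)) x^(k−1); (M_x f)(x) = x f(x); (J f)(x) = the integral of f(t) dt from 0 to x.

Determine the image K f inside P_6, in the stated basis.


the image equals g(x) = -97580x^5 - 55350x^4 - 12300x^3 - (3968/3)x^2 - (1924/27)x

D f = 10x^4 - (8/3)x + 5/3
M_x D f = 10x^5 - (8/3)x^2 + (5/3)x
D_q M_x D f = 2050x^4 + 8x + 5/3
M_x (D_q ∘ M_x ∘ D) f = 2050x^5 + 8x^2 + (5/3)x
E_{-1/3} (D_q ∘ M_x ∘ D) f = 2050x^4 - (8200/3)x^3 + (4100/3)x^2 - (7984/27)x + 1969/81
J E_{-1/3} (D_q ∘ M_x ∘ D) f = 410x^5 - (2050/3)x^4 + (4100/9)x^3 - (3992/27)x^2 + (1969/81)x
S_{-3} J E_{-1/3} (D_q ∘ M_x ∘ D) f = -99630x^5 - 55350x^4 - 12300x^3 - (3992/3)x^2 - (1969/27)x
(M_x + S_{-3} ∘ J ∘ E_{-1/3}) (D_q ∘ M_x ∘ D) f = -97580x^5 - 55350x^4 - 12300x^3 - (3968/3)x^2 - (1924/27)x


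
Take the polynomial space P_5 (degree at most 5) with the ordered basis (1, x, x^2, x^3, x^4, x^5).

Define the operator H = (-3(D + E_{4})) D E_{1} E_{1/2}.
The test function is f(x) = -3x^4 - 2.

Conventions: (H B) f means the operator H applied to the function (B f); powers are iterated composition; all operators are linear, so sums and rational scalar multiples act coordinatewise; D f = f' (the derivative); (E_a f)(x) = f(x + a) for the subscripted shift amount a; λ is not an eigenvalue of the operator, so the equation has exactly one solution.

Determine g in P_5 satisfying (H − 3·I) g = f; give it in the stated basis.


write g with unknown coordinates in the stated basis and equate coefficients in (H − 3·I) g = f
solving from the highest basis element down gives g = x^4 - 4x^3 - 66x^2 - 111x + 4057/6
check: H g = -12x^3 - 198x^2 - 333x + 4053/2
so H g − 3·g = -3x^4 - 2 = f ✓

g(x) = x^4 - 4x^3 - 66x^2 - 111x + 4057/6


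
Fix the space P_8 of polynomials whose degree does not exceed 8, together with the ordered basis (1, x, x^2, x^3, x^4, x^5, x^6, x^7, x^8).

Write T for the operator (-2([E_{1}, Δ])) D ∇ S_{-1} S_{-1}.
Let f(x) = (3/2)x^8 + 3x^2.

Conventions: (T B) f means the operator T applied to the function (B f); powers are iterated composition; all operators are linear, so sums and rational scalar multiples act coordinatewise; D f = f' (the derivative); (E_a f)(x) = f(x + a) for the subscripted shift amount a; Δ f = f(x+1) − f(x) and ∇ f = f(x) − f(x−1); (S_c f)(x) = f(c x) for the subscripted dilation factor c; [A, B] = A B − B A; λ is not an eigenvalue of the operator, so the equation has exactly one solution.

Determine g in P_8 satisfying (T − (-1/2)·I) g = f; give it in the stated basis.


write g with unknown coordinates in the stated basis and equate coefficients in (T − (-1/2)·I) g = f
solving from the highest basis element down gives g = 3x^8 + 6x^2
check: T g = 0
so T g − (-1/2)·g = (3/2)x^8 + 3x^2 = f ✓

the result is g(x) = 3x^8 + 6x^2


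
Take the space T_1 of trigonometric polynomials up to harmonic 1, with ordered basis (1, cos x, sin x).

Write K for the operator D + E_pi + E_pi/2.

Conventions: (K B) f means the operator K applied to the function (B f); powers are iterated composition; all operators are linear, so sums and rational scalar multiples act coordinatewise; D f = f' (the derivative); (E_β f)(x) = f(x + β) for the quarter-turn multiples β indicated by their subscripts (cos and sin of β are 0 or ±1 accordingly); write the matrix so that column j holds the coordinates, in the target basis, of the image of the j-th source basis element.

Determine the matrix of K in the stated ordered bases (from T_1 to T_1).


image of 1: 2
image of cos x: -cos x - 2sin x
image of sin x: 2cos x - sin x
each image's coordinates form column j of the matrix

the matrix is [[2, 0, 0]; [0, -1, 2]; [0, -2, -1]] (rows listed top to bottom)


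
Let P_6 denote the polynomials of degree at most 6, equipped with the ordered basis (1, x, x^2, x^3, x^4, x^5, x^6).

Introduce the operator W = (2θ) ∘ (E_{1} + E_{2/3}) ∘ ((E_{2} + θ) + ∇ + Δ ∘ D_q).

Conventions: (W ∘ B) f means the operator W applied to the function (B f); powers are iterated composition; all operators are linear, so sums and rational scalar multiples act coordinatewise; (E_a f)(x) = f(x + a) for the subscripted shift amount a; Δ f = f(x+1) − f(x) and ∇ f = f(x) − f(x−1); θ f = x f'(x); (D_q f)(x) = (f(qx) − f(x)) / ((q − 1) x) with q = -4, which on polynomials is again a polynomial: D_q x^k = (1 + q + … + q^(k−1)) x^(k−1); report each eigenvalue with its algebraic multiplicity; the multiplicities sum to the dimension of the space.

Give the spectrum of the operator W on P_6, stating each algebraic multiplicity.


λ = 0 (multiplicity 1), λ = 8 (multiplicity 1), λ = 24 (multiplicity 1), λ = 48 (multiplicity 1), λ = 80 (multiplicity 1), λ = 120 (multiplicity 1), λ = 168 (multiplicity 1)

image of 1: 0
image of x: 8x
image of x^2: 24x^2 + 44x
image of x^3: 48x^3 + 152x^2 + (704/3)x
image of x^4: 80x^4 + 344x^3 - (2000/3)x^2 - (32728/27)x
image of x^5: 120x^5 + 640x^4 + 11320x^3 + (255520/9)x^2 + (539300/27)x
image of x^6: 168x^6 + 1060x^5 - (187160/3)x^4 - (2299240/9)x^3 - (9797860/27)x^2 - (14563588/81)x
the matrix is upper triangular; its diagonal is (0, 8, 24, 48, 80, 120, 168)
for a triangular matrix the eigenvalues are the diagonal entries, with algebraic multiplicity their repetition count


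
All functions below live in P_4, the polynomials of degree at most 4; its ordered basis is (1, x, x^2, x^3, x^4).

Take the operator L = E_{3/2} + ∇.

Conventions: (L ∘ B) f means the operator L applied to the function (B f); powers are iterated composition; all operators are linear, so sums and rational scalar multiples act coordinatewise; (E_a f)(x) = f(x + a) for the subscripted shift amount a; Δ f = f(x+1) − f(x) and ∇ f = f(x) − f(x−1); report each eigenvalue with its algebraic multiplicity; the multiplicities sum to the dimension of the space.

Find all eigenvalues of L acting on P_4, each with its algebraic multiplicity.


image of 1: 1
image of x: x + 5/2
image of x^2: x^2 + 5x + 5/4
image of x^3: x^3 + (15/2)x^2 + (15/4)x + 35/8
image of x^4: x^4 + 10x^3 + (15/2)x^2 + (35/2)x + 65/16
the matrix is upper triangular; its diagonal is (1, 1, 1, 1, 1)
for a triangular matrix the eigenvalues are the diagonal entries, with algebraic multiplicity their repetition count

λ = 1 (multiplicity 5)


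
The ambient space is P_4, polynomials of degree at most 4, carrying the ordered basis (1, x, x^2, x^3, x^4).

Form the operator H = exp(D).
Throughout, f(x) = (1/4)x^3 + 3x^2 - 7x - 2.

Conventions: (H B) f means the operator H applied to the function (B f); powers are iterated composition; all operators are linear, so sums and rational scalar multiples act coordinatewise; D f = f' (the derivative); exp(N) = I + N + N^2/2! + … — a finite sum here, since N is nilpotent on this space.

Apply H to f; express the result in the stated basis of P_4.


the image equals g(x) = (1/4)x^3 + (15/4)x^2 - (1/4)x - 23/4

order-1 term: (3/4)x^2 + 6x - 7
order-2 term: (3/4)x + 3
order-3 term: 1/4
the series for exp(D) f terminates at order 3
exp(D) f = (1/4)x^3 + (15/4)x^2 - (1/4)x - 23/4


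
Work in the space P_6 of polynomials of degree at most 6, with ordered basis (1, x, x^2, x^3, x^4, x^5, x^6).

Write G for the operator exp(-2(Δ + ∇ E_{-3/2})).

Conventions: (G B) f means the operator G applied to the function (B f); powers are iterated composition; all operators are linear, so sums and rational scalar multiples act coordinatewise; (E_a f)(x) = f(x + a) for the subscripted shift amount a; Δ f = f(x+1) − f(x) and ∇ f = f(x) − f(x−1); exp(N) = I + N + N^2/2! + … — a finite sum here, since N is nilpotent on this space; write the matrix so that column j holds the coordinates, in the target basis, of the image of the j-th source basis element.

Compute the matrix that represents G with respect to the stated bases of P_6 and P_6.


the matrix is [[1, -4, 22, -325/2, 1430, -114849/8, 162013]; [0, 1, -8, 66, -650, 7150, -344547/4]; [0, 0, 1, -12, 132, -1625, 21450]; [0, 0, 0, 1, -16, 220, -3250]; [0, 0, 0, 0, 1, -20, 330]; [0, 0, 0, 0, 0, 1, -24]; [0, 0, 0, 0, 0, 0, 1]] (rows listed top to bottom)

image of 1: 1
image of x: x - 4
image of x^2: x^2 - 8x + 22
image of x^3: x^3 - 12x^2 + 66x - 325/2
image of x^4: x^4 - 16x^3 + 132x^2 - 650x + 1430
image of x^5: x^5 - 20x^4 + 220x^3 - 1625x^2 + 7150x - 114849/8
image of x^6: x^6 - 24x^5 + 330x^4 - 3250x^3 + 21450x^2 - (344547/4)x + 162013
each image's coordinates form column j of the matrix


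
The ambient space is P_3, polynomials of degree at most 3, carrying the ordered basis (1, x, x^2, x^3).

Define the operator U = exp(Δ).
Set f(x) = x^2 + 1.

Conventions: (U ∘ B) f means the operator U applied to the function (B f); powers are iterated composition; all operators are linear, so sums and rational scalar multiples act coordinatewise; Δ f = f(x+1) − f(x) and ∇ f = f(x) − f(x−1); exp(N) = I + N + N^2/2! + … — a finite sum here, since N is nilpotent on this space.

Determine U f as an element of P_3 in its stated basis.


order-1 term: 2x + 1
order-2 term: 1
the series for exp(Δ) f terminates at order 2
exp(Δ) f = x^2 + 2x + 3

g(x) = x^2 + 2x + 3


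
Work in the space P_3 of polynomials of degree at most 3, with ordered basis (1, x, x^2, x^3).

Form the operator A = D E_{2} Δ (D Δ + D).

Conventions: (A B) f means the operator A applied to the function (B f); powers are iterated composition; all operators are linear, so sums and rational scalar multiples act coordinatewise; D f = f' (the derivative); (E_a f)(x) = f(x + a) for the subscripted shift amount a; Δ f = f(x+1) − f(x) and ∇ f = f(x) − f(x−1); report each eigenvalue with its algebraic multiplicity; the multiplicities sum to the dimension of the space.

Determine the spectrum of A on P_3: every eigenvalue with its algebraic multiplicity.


λ = 0 (multiplicity 4)

image of 1: 0
image of x: 0
image of x^2: 0
image of x^3: 6
the matrix is upper triangular; its diagonal is (0, 0, 0, 0)
for a triangular matrix the eigenvalues are the diagonal entries, with algebraic multiplicity their repetition count


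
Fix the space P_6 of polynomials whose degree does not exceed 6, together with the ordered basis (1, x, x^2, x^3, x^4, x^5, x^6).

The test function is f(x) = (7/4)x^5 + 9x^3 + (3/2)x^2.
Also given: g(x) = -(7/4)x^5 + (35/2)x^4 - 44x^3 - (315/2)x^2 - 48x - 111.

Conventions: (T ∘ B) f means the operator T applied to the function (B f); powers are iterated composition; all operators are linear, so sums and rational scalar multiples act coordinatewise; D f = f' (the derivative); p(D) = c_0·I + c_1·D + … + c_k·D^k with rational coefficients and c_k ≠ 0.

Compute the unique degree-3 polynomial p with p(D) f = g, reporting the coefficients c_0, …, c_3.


D^0 f = (7/4)x^5 + 9x^3 + (3/2)x^2
D^1 f = (35/4)x^4 + 27x^2 + 3x
D^2 f = 35x^3 + 54x + 3
D^3 f = 105x^2 + 54
matching coefficients of g against c_0 f + c_1 Df + … from the top degree down determines the c_i
solution: c_0 = -1, c_1 = 2, c_2 = -1, c_3 = -2

c_0 = -1, c_1 = 2, c_2 = -1, c_3 = -2


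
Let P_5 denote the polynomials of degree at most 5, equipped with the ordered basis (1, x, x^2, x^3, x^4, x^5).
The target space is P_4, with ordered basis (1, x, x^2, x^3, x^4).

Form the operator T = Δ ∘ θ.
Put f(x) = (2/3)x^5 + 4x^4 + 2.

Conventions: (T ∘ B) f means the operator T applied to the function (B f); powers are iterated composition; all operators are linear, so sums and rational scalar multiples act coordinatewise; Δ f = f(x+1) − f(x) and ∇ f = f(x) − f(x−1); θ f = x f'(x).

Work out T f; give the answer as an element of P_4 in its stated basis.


g(x) = (50/3)x^4 + (292/3)x^3 + (388/3)x^2 + (242/3)x + 58/3

θ f = (10/3)x^5 + 16x^4
Δ θ f = (50/3)x^4 + (292/3)x^3 + (388/3)x^2 + (242/3)x + 58/3


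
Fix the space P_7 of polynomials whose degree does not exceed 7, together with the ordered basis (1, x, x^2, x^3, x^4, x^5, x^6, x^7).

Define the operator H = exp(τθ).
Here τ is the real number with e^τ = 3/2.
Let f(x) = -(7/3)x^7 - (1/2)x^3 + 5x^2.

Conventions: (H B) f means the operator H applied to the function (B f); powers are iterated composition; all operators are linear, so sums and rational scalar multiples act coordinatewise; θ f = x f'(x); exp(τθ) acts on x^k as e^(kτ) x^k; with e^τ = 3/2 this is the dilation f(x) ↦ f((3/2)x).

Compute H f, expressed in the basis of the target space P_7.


exp(τθ) x^k = e^(kτ) x^k; with e^τ = 3/2 this sends x^k to (3/2)^k x^k
x^2 ↦ 9/4 x^2
x^3 ↦ 27/8 x^3
x^7 ↦ 2187/128 x^7
applying this coordinatewise to f: exp(τθ) f = -(5103/128)x^7 - (27/16)x^3 + (45/4)x^2

g(x) = -(5103/128)x^7 - (27/16)x^3 + (45/4)x^2


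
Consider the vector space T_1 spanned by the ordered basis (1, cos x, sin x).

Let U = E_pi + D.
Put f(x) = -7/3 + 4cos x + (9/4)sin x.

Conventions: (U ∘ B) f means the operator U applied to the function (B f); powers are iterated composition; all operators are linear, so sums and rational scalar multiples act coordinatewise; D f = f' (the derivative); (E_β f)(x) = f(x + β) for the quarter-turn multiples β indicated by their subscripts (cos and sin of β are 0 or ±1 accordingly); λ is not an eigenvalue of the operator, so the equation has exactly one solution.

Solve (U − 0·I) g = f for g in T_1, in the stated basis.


the image equals g(x) = -7/3 - (25/8)cos x + (7/8)sin x

write g with unknown coordinates in the stated basis and equate coefficients in (U − 0·I) g = f
solving from the highest basis element down gives g = -7/3 - (25/8)cos x + (7/8)sin x
check: U g = -7/3 + 4cos x + (9/4)sin x
so U g − 0·g = -7/3 + 4cos x + (9/4)sin x = f ✓


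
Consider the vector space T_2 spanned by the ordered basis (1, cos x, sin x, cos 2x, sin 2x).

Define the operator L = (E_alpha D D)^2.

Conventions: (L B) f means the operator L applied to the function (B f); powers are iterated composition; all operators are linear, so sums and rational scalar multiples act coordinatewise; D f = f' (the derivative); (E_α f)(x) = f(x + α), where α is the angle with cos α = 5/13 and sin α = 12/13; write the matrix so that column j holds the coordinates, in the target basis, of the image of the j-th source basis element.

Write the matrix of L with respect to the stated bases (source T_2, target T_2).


image of 1: 0
image of cos x: -(119/169)cos x - (120/169)sin x
image of sin x: (120/169)cos x - (119/169)sin x
image of cos 2x: -(3824/28561)cos 2x + (456960/28561)sin 2x
image of sin 2x: -(456960/28561)cos 2x - (3824/28561)sin 2x
each image's coordinates form column j of the matrix

the matrix is [[0, 0, 0, 0, 0]; [0, -119/169, 120/169, 0, 0]; [0, -120/169, -119/169, 0, 0]; [0, 0, 0, -3824/28561, -456960/28561]; [0, 0, 0, 456960/28561, -3824/28561]] (rows listed top to bottom)


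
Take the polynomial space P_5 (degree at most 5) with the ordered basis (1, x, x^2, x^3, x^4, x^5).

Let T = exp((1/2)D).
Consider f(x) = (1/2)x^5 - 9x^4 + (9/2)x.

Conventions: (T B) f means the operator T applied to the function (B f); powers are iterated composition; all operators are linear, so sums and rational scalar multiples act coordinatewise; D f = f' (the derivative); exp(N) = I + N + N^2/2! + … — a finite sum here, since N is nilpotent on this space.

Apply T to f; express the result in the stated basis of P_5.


order-1 term: (5/4)x^4 - 18x^3 + 9/4
order-2 term: (5/4)x^3 - (27/2)x^2
order-3 term: (5/8)x^2 - (9/2)x
order-4 term: (5/32)x - 9/16
order-5 term: 1/64
the series for exp((1/2)D) f terminates at order 5
exp((1/2)D) f = (1/2)x^5 - (31/4)x^4 - (67/4)x^3 - (103/8)x^2 + (5/32)x + 109/64

g(x) = (1/2)x^5 - (31/4)x^4 - (67/4)x^3 - (103/8)x^2 + (5/32)x + 109/64


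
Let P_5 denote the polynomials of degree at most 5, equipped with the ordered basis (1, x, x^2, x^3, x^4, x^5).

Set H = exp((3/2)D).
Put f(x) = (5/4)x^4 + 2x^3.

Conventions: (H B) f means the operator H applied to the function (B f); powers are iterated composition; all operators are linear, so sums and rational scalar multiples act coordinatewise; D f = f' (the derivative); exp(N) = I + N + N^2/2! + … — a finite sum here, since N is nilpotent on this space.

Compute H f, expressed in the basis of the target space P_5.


order-1 term: (15/2)x^3 + 9x^2
order-2 term: (135/8)x^2 + (27/2)x
order-3 term: (135/8)x + 27/4
order-4 term: 405/64
the series for exp((3/2)D) f terminates at order 4
exp((3/2)D) f = (5/4)x^4 + (19/2)x^3 + (207/8)x^2 + (243/8)x + 837/64

the result is g(x) = (5/4)x^4 + (19/2)x^3 + (207/8)x^2 + (243/8)x + 837/64


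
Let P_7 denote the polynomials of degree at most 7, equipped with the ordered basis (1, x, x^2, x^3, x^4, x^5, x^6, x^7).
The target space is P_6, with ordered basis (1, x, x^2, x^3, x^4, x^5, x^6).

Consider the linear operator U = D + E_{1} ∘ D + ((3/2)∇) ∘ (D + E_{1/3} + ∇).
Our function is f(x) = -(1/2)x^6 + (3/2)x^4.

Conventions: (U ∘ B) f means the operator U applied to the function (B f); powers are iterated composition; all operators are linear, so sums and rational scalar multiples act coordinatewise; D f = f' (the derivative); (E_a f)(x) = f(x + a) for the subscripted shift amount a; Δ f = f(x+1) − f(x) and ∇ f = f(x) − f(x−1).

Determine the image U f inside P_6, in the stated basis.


the result is g(x) = -(21/2)x^5 - (225/4)x^4 + 121x^3 - (1955/12)x^2 + (737/9)x - 212/27

D f = -3x^5 + 6x^3
D f = -3x^5 + 6x^3
E_{1} D f = -3x^5 - 15x^4 - 24x^3 - 12x^2 + 3x + 3
D f = -3x^5 + 6x^3
E_{1/3} f = -(1/2)x^6 - x^5 + (2/3)x^4 + (44/27)x^3 + (49/54)x^2 + (17/81)x + 13/729
∇ f = -3x^5 + (15/2)x^4 - 4x^3 - (3/2)x^2 + 3x - 1
(D + E_{1/3} + ∇) f = -(1/2)x^6 - 7x^5 + (49/6)x^4 + (98/27)x^3 - (16/27)x^2 + (260/81)x - 716/729
∇ (D + E_{1/3} + ∇) f = -3x^5 - (55/2)x^4 + (278/3)x^3 - (1811/18)x^2 + (1420/27)x - 586/81
((3/2)∇) (D + E_{1/3} + ∇) f = -(9/2)x^5 - (165/4)x^4 + 139x^3 - (1811/12)x^2 + (710/9)x - 293/27
(D + E_{1} ∘ D + ((3/2)∇) ∘ (D + E_{1/3} + ∇)) f = -(21/2)x^5 - (225/4)x^4 + 121x^3 - (1955/12)x^2 + (737/9)x - 212/27


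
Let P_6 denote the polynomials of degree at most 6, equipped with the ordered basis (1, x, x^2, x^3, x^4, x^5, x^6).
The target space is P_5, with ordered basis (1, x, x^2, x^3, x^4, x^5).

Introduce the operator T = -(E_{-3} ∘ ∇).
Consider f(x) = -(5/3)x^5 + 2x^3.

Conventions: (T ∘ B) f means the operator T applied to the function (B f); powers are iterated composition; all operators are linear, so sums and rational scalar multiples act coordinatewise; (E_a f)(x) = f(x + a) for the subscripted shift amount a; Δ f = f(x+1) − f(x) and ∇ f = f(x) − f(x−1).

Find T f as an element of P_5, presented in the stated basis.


the image equals g(x) = (25/3)x^4 - (350/3)x^3 + (1832/3)x^2 - (4249/3)x + 3683/3

∇ f = -(25/3)x^4 + (50/3)x^3 - (32/3)x^2 + (7/3)x + 1/3
E_{-3} ∇ f = -(25/3)x^4 + (350/3)x^3 - (1832/3)x^2 + (4249/3)x - 3683/3
(-(E_{-3} ∘ ∇)) f = (25/3)x^4 - (350/3)x^3 + (1832/3)x^2 - (4249/3)x + 3683/3


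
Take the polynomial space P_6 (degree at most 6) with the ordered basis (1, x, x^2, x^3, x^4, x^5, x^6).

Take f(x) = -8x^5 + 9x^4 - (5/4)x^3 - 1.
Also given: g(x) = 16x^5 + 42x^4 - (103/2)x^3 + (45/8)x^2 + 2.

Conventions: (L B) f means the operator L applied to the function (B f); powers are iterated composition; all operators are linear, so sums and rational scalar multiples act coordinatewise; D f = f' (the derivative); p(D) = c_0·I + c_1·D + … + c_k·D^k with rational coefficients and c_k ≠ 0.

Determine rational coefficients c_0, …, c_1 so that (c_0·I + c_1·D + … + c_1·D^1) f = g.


c_0 = -2, c_1 = -3/2

D^0 f = -8x^5 + 9x^4 - (5/4)x^3 - 1
D^1 f = -40x^4 + 36x^3 - (15/4)x^2
matching coefficients of g against c_0 f + c_1 Df + … from the top degree down determines the c_i
solution: c_0 = -2, c_1 = -3/2


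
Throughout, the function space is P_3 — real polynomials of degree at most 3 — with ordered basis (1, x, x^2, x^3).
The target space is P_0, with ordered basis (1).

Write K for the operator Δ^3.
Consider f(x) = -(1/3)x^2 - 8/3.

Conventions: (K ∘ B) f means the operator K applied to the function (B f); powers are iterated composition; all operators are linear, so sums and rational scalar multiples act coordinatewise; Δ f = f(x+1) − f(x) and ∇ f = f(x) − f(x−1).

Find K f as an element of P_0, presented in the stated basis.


Δ f = -(2/3)x - 1/3
Δ Δ f = -2/3
Δ Δ Δ f = 0

the image equals g(x) = 0


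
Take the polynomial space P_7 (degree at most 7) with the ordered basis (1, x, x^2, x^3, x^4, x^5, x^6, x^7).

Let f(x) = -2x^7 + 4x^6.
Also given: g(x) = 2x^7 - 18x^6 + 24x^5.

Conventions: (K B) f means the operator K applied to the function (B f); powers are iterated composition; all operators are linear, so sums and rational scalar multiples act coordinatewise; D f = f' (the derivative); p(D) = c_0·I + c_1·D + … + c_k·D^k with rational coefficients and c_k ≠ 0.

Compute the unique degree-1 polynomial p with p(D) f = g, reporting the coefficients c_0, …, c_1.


D^0 f = -2x^7 + 4x^6
D^1 f = -14x^6 + 24x^5
matching coefficients of g against c_0 f + c_1 Df + … from the top degree down determines the c_i
solution: c_0 = -1, c_1 = 1

p(D) = -I + D, i.e. c_0 = -1, c_1 = 1


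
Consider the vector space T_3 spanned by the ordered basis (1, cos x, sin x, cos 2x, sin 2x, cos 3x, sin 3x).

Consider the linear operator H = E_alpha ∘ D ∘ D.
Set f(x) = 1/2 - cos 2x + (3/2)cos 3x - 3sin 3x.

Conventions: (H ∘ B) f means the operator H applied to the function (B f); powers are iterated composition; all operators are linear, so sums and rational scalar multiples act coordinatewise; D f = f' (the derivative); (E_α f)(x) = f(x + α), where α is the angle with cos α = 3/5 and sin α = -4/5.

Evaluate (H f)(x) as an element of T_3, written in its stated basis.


the result is g(x) = -(28/25)cos 2x + (96/25)sin 2x + (783/250)cos 3x - (3753/125)sin 3x

D f = 2sin 2x - 9cos 3x - (9/2)sin 3x
D D f = 4cos 2x - (27/2)cos 3x + 27sin 3x
E_alpha D D f = -(28/25)cos 2x + (96/25)sin 2x + (783/250)cos 3x - (3753/125)sin 3x


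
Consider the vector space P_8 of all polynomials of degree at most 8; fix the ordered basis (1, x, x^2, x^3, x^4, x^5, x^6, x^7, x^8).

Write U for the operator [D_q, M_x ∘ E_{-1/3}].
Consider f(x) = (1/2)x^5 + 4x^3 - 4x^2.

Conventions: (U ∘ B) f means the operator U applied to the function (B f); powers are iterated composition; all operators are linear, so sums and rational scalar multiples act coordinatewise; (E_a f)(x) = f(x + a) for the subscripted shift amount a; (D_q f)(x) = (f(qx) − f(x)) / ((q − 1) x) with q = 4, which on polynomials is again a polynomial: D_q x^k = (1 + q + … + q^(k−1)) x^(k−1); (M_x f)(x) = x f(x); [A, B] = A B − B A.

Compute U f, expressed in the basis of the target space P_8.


the result is g(x) = 512x^5 - (341/6)x^4 + (1706/9)x^3 - (1907/27)x^2 + (166/81)x - 289/486

E_{-1/3} f = (1/2)x^5 - (5/6)x^4 + (41/9)x^3 - (221/27)x^2 + (653/162)x - 289/486
M_x E_{-1/3} f = (1/2)x^6 - (5/6)x^5 + (41/9)x^4 - (221/27)x^3 + (653/162)x^2 - (289/486)x
D_q (M_x ∘ E_{-1/3}) f = (1365/2)x^5 - (1705/6)x^4 + (3485/9)x^3 - (1547/9)x^2 + (3265/162)x - 289/486
D_q f = (341/2)x^4 + 84x^2 - 20x
E_{-1/3} D_q f = (341/2)x^4 - (682/3)x^3 + (593/3)x^2 - (2734/27)x + 2933/162
M_x E_{-1/3} D_q f = (341/2)x^5 - (682/3)x^4 + (593/3)x^3 - (2734/27)x^2 + (2933/162)x
[D_q, M_x ∘ E_{-1/3}] f = 512x^5 - (341/6)x^4 + (1706/9)x^3 - (1907/27)x^2 + (166/81)x - 289/486


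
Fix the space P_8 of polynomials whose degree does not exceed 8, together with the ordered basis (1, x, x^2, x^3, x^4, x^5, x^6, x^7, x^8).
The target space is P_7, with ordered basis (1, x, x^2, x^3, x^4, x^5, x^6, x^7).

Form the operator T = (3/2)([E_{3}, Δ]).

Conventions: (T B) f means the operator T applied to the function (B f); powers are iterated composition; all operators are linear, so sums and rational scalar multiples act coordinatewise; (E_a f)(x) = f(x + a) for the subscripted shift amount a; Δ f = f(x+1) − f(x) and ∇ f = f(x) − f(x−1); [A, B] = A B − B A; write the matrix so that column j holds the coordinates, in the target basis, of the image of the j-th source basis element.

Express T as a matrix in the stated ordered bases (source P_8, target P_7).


image of 1: 0
image of x: 0
image of x^2: 0
image of x^3: 0
image of x^4: 0
image of x^5: 0
image of x^6: 0
image of x^7: 0
image of x^8: 0
each image's coordinates form column j of the matrix

the matrix is [[0, 0, 0, 0, 0, 0, 0, 0, 0]; [0, 0, 0, 0, 0, 0, 0, 0, 0]; [0, 0, 0, 0, 0, 0, 0, 0, 0]; [0, 0, 0, 0, 0, 0, 0, 0, 0]; [0, 0, 0, 0, 0, 0, 0, 0, 0]; [0, 0, 0, 0, 0, 0, 0, 0, 0]; [0, 0, 0, 0, 0, 0, 0, 0, 0]; [0, 0, 0, 0, 0, 0, 0, 0, 0]] (rows listed top to bottom)


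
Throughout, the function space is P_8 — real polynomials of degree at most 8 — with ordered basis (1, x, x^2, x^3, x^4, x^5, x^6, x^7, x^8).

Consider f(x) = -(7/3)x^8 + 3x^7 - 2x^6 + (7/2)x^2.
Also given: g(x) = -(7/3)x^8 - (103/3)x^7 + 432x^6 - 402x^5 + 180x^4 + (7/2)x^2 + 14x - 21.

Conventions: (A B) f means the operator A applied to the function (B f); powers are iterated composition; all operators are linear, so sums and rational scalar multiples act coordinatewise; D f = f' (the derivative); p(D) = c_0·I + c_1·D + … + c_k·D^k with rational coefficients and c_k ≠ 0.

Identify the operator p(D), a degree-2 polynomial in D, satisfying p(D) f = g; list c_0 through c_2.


D^0 f = -(7/3)x^8 + 3x^7 - 2x^6 + (7/2)x^2
D^1 f = -(56/3)x^7 + 21x^6 - 12x^5 + 7x
D^2 f = -(392/3)x^6 + 126x^5 - 60x^4 + 7
matching coefficients of g against c_0 f + c_1 Df + … from the top degree down determines the c_i
solution: c_0 = 1, c_1 = 2, c_2 = -3

c_0 = 1, c_1 = 2, c_2 = -3


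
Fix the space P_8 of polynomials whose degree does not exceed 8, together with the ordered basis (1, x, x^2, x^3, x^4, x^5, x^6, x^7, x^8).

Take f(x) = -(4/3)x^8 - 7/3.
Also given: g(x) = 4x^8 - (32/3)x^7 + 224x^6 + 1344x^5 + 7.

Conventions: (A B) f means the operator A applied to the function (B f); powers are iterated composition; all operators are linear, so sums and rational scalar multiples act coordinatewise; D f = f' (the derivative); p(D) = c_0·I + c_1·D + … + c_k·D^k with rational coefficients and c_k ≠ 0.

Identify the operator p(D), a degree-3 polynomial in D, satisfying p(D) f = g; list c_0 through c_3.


D^0 f = -(4/3)x^8 - 7/3
D^1 f = -(32/3)x^7
D^2 f = -(224/3)x^6
D^3 f = -448x^5
matching coefficients of g against c_0 f + c_1 Df + … from the top degree down determines the c_i
solution: c_0 = -3, c_1 = 1, c_2 = -3, c_3 = -3

p(D) = -3·I + D − 3·D^2 − 3·D^3, i.e. c_0 = -3, c_1 = 1, c_2 = -3, c_3 = -3


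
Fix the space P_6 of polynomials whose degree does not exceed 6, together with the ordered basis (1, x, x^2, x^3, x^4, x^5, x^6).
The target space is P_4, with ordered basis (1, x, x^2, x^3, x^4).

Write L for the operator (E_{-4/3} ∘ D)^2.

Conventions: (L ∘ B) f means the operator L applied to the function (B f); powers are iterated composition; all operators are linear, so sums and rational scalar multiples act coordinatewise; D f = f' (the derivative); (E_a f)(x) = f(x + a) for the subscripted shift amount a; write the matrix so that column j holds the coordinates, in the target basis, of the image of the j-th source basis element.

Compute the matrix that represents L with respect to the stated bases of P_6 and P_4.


the matrix is [[0, 0, 2, -16, 256/3, -10240/27, 40960/27]; [0, 0, 0, 6, -64, 1280/3, -20480/9]; [0, 0, 0, 0, 12, -160, 1280]; [0, 0, 0, 0, 0, 20, -320]; [0, 0, 0, 0, 0, 0, 30]] (rows listed top to bottom)

image of 1: 0
image of x: 0
image of x^2: 2
image of x^3: 6x - 16
image of x^4: 12x^2 - 64x + 256/3
image of x^5: 20x^3 - 160x^2 + (1280/3)x - 10240/27
image of x^6: 30x^4 - 320x^3 + 1280x^2 - (20480/9)x + 40960/27
each image's coordinates form column j of the matrix


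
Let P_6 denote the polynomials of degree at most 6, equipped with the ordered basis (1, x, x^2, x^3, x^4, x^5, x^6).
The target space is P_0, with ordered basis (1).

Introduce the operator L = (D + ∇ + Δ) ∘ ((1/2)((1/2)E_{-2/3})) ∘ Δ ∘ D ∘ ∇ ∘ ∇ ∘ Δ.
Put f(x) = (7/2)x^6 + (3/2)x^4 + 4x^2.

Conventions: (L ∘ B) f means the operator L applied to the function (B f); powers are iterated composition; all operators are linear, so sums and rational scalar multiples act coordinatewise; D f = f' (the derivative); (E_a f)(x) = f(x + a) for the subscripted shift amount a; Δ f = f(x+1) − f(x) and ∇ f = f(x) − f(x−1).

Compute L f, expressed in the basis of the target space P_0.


Δ f = 21x^5 + (105/2)x^4 + 76x^3 + (123/2)x^2 + 35x + 9
∇ Δ f = 105x^4 + 123x^2 + 18
∇ (∇ ∘ Δ) f = 420x^3 - 630x^2 + 666x - 228
D ∇ (∇ ∘ Δ) f = 1260x^2 - 1260x + 666
Δ (D ∘ ∇) (∇ ∘ Δ) f = 2520x
E_{-2/3} Δ (D ∘ ∇) (∇ ∘ Δ) f = 2520x - 1680
((1/2)E_{-2/3}) Δ (D ∘ ∇) (∇ ∘ Δ) f = 1260x - 840
((1/2)((1/2)E_{-2/3})) Δ (D ∘ ∇) (∇ ∘ Δ) f = 630x - 420
D ((1/2)((1/2)E_{-2/3})) Δ (D ∘ ∇) (∇ ∘ Δ) f = 630
∇ ((1/2)((1/2)E_{-2/3})) Δ (D ∘ ∇) (∇ ∘ Δ) f = 630
Δ ((1/2)((1/2)E_{-2/3})) Δ (D ∘ ∇) (∇ ∘ Δ) f = 630
(D + ∇ + Δ) ((1/2)((1/2)E_{-2/3})) Δ (D ∘ ∇) (∇ ∘ Δ) f = 1890

the result is g(x) = 1890


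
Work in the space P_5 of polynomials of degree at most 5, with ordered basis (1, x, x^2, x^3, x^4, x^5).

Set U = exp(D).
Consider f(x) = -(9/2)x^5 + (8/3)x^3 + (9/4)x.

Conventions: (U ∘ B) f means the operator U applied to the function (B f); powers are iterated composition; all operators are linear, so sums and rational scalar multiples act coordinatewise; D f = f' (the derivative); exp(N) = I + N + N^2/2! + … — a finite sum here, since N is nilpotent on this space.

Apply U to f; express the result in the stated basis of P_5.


the image equals g(x) = -(9/2)x^5 - (45/2)x^4 - (127/3)x^3 - 37x^2 - (49/4)x + 5/12

order-1 term: -(45/2)x^4 + 8x^2 + 9/4
order-2 term: -45x^3 + 8x
order-3 term: -45x^2 + 8/3
order-4 term: -(45/2)x
order-5 term: -9/2
the series for exp(D) f terminates at order 5
exp(D) f = -(9/2)x^5 - (45/2)x^4 - (127/3)x^3 - 37x^2 - (49/4)x + 5/12


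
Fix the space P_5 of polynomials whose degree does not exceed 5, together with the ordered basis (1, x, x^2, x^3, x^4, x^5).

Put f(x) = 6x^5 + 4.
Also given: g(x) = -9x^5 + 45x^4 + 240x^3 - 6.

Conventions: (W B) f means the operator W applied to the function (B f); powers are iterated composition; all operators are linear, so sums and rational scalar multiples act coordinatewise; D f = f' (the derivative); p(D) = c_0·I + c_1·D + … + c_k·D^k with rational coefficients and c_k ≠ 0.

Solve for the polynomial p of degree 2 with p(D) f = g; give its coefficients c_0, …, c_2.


p(D) = -(3/2)·I + (3/2)·D + 2·D^2, i.e. c_0 = -3/2, c_1 = 3/2, c_2 = 2

D^0 f = 6x^5 + 4
D^1 f = 30x^4
D^2 f = 120x^3
matching coefficients of g against c_0 f + c_1 Df + … from the top degree down determines the c_i
solution: c_0 = -3/2, c_1 = 3/2, c_2 = 2


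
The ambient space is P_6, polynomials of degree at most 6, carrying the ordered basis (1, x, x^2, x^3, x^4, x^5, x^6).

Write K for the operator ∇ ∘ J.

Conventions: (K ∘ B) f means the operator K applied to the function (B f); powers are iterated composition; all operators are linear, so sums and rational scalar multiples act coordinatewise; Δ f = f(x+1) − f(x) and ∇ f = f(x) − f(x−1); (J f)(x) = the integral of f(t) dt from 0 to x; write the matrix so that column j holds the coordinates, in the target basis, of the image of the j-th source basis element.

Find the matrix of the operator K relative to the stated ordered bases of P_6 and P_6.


image of 1: 1
image of x: x - 1/2
image of x^2: x^2 - x + 1/3
image of x^3: x^3 - (3/2)x^2 + x - 1/4
image of x^4: x^4 - 2x^3 + 2x^2 - x + 1/5
image of x^5: x^5 - (5/2)x^4 + (10/3)x^3 - (5/2)x^2 + x - 1/6
image of x^6: x^6 - 3x^5 + 5x^4 - 5x^3 + 3x^2 - x + 1/7
each image's coordinates form column j of the matrix

the matrix is [[1, -1/2, 1/3, -1/4, 1/5, -1/6, 1/7]; [0, 1, -1, 1, -1, 1, -1]; [0, 0, 1, -3/2, 2, -5/2, 3]; [0, 0, 0, 1, -2, 10/3, -5]; [0, 0, 0, 0, 1, -5/2, 5]; [0, 0, 0, 0, 0, 1, -3]; [0, 0, 0, 0, 0, 0, 1]] (rows listed top to bottom)


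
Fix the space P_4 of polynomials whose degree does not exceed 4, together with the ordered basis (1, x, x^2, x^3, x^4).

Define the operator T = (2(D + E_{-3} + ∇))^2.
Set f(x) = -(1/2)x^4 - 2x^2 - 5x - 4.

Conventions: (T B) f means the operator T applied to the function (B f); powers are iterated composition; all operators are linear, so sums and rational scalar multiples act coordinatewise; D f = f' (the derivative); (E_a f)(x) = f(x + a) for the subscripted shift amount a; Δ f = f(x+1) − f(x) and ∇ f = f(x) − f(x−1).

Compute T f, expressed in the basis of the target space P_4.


g(x) = -2x^4 + 16x^3 - 224x^2 + 812x - 1624

D f = -2x^3 - 4x - 5
E_{-3} f = -(1/2)x^4 + 6x^3 - 29x^2 + 61x - 95/2
∇ f = -2x^3 + 3x^2 - 6x - 5/2
(D + E_{-3} + ∇) f = -(1/2)x^4 + 2x^3 - 26x^2 + 51x - 55
(2(D + E_{-3} + ∇)) f = -x^4 + 4x^3 - 52x^2 + 102x - 110
D (2(D + E_{-3} + ∇)) f = -4x^3 + 12x^2 - 104x + 102
E_{-3} (2(D + E_{-3} + ∇)) f = -x^4 + 16x^3 - 142x^2 + 630x - 1073
∇ (2(D + E_{-3} + ∇)) f = -4x^3 + 18x^2 - 120x + 159
(D + E_{-3} + ∇) (2(D + E_{-3} + ∇)) f = -x^4 + 8x^3 - 112x^2 + 406x - 812
(2(D + E_{-3} + ∇)) (2(D + E_{-3} + ∇)) f = -2x^4 + 16x^3 - 224x^2 + 812x - 1624
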